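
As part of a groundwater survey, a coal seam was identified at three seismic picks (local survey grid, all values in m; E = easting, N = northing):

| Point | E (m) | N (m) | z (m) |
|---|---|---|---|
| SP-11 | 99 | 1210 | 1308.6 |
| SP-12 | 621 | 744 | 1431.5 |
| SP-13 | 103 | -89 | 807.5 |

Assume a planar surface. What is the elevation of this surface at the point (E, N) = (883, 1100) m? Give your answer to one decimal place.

1721.8 m

Two edge vectors: SP-11→SP-12 = (522, -466, 122.9), SP-11→SP-13 = (4, -1299, -501.1).
Normal n = (SP-11→SP-12) × (SP-11→SP-13) = (393159.7, 262065.8, -676214).
So ∂z/∂E = −n_x/n_z = 0.581413 and ∂z/∂N = −n_y/n_z = 0.387549.
Intercept c from SP-11: 1308.6 − 57.56 − 468.93 = 782.11.
At (883, 1100): z = 513.4 + 426.3 + 782.11 = 1721.8 m.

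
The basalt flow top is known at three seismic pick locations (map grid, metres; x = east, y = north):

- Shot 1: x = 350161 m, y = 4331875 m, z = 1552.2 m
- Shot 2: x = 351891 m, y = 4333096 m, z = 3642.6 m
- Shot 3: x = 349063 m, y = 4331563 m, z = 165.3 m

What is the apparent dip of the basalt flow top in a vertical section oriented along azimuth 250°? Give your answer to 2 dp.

Two edge vectors: Shot 1→Shot 2 = (1730, 1221, 2090.4), Shot 1→Shot 3 = (-1098, -312, -1386.9).
Normal n = (Shot 1→Shot 2) × (Shot 1→Shot 3) = (-1041200.1, 104077.8, 800898).
So ∂z/∂x = −n_x/n_z = 1.30004 and ∂z/∂y = −n_y/n_z = −0.12995.
Unit vector along 250° is (sin 250°, cos 250°) = (-0.9397, -0.3420).
Slope in that direction = a·(-0.9397) + b·(-0.3420) = −1.17719.
Apparent dip = arctan|1.17719| = 49.65° (true dip is 52.6°, so apparent ≤ true as expected).

49.65°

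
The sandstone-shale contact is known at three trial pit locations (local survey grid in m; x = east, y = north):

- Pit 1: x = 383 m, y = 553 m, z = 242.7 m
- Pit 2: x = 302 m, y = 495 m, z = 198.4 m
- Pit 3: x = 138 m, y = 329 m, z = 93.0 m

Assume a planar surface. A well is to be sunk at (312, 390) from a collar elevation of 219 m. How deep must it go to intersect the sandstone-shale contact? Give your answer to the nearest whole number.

Two edge vectors: Pit 1→Pit 2 = (-81, -58, -44.3), Pit 1→Pit 3 = (-245, -224, -149.7).
Normal n = (Pit 1→Pit 2) × (Pit 1→Pit 3) = (-1240.6, -1272.2, 3934).
So ∂z/∂x = −n_x/n_z = 0.31535 and ∂z/∂y = −n_y/n_z = 0.32339.
Intercept c from Pit 1: 242.7 − 120.78 − 178.83 = −56.91.
At (312, 390): z_contact = 98.4 + 126.1 − 56.91 = 167.6 m.
Depth below ground = 219 − 167.6 = 51 m.

51 m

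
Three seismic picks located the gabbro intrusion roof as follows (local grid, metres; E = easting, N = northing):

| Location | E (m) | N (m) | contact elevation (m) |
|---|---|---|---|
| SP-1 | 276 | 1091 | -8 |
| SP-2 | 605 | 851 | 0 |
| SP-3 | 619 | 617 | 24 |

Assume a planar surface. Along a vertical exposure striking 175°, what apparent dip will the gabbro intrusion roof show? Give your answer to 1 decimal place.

Two edge vectors: SP-1→SP-2 = (329, -240, 8), SP-1→SP-3 = (343, -474, 32).
Normal n = (SP-1→SP-2) × (SP-1→SP-3) = (-3888, -7784, -73626).
So ∂z/∂E = −n_x/n_z = −0.05281 and ∂z/∂N = −n_y/n_z = −0.10572.
Unit vector along 175° is (sin 175°, cos 175°) = (0.0872, -0.9962).
Slope in that direction = a·(0.0872) + b·(-0.9962) = 0.10072.
Apparent dip = arctan|0.10072| = 5.8° (true dip is 6.7°, so apparent ≤ true as expected).

5.8°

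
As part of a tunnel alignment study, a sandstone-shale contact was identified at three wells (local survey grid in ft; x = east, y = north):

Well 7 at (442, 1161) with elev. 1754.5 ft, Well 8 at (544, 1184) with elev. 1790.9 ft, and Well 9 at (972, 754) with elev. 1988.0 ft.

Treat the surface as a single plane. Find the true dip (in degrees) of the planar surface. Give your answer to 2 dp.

21.07°

Let the plane be z = a·x + b·y + c.
Well 8−Well 7: 102a + 23b = 36.4;  Well 9−Well 7: 530a − 407b = 233.5.
Solving gives a = 0.37586, b = −0.08426.
Gradient magnitude |∇z| = √(a² + b²) = √(0.14127 + 0.00710) = 0.38519.
True dip = arctan(0.38519) = 21.07°, dipping toward WNW (azimuth ≈ 283°).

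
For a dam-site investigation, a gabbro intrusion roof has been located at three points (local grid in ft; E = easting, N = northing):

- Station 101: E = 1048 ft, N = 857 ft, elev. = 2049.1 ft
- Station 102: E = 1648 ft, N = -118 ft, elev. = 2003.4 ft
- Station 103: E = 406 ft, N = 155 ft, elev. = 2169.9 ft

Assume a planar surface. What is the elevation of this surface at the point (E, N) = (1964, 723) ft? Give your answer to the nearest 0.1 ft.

Two edge vectors: Station 101→Station 102 = (600, -975, -45.7), Station 101→Station 103 = (-642, -702, 120.8).
Normal n = (Station 101→Station 102) × (Station 101→Station 103) = (-149861.4, -43140.6, -1047150).
So ∂z/∂E = −n_x/n_z = −0.143114 and ∂z/∂N = −n_y/n_z = −0.041198.
Intercept c from Station 101: 2049.1 + 149.98 + 35.31 = 2234.39.
At (1964, 723): z = −281.1 − 29.8 + 2234.39 = 1923.5 ft.

1923.5 ft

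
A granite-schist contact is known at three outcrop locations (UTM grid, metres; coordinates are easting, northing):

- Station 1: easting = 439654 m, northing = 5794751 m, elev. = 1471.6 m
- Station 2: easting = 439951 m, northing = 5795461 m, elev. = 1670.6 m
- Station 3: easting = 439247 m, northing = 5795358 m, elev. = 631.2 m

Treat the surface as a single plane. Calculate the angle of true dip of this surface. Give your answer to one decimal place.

Let the plane be z = a·easting + b·northing + c.
Station 2−Station 1: 297a + 710b = 199;  Station 3−Station 1: −407a + 607b = −840.4.
Solving gives a = 1.52899, b = −0.35931.
Gradient magnitude |∇z| = √(a² + b²) = √(2.33781 + 0.12910) = 1.57064.
True dip = arctan(1.57064) = 57.5°, dipping toward WNW (azimuth ≈ 283°).

57.5°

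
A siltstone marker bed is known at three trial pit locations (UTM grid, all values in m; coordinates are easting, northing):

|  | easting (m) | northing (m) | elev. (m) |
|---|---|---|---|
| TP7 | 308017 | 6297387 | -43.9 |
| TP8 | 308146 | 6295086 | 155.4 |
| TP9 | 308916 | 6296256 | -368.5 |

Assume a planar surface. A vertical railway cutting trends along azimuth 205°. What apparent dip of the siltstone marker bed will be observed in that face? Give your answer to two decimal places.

17.64°

Two edge vectors: TP7→TP8 = (129, -2301, 199.3), TP7→TP9 = (899, -1131, -324.6).
Normal n = (TP7→TP8) × (TP7→TP9) = (972312.9, 221044.1, 1922700).
So ∂z/∂easting = −n_x/n_z = −0.50570 and ∂z/∂northing = −n_y/n_z = −0.11497.
Unit vector along 205° is (sin 205°, cos 205°) = (-0.4226, -0.9063).
Slope in that direction = a·(-0.4226) + b·(-0.9063) = 0.31791.
Apparent dip = arctan|0.31791| = 17.64° (true dip is 27.4°, so apparent ≤ true as expected).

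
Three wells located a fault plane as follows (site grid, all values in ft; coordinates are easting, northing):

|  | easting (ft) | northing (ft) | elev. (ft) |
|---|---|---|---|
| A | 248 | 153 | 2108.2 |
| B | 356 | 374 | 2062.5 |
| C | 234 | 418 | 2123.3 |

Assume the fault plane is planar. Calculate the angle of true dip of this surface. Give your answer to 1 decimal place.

Let the plane be z = a·easting + b·northing + c.
B−A: 108a + 221b = −45.7;  C−A: −14a + 265b = 15.1.
Solving gives a = −0.48709, b = 0.03125.
Gradient magnitude |∇z| = √(a² + b²) = √(0.23726 + 0.00098) = 0.48809.
True dip = arctan(0.48809) = 26.0°, dipping toward E (azimuth ≈ 094°).

26.0°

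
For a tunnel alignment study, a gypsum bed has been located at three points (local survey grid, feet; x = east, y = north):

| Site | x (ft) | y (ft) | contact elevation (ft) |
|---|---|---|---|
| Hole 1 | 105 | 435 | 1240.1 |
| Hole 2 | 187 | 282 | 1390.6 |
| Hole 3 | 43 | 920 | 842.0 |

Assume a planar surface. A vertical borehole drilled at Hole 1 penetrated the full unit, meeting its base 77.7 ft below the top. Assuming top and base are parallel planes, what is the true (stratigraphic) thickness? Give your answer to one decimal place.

Let the plane be z = a·x + b·y + c.
Hole 2−Hole 1: 82a − 153b = 150.5;  Hole 3−Hole 1: −62a + 485b = −398.1.
Solving gives a = 0.39900, b = −0.76982.
|∇z| = √(a²+b²) = 0.86708, so dip δ = arctan(0.86708) = 40.93°.
True thickness = vertical thickness × cos δ = 77.7 × cos 40.93° = 58.7 ft.

58.7 ft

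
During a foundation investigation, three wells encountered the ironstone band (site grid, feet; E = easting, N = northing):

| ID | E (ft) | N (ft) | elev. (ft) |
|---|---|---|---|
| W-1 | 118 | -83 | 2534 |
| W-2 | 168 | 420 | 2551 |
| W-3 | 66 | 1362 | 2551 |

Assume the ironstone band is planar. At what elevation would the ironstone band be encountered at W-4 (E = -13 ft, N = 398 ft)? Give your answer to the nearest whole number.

Let the plane be z = a·E + b·N + c.
W-2−W-1: 50a + 503b = 17;  W-3−W-1: −52a + 1445b = 17.
Solving gives a = 0.16273, b = 0.01762.
Then c = 2534 − a·118 − b·-83 = 2516.26.
At (-13, 398): z = −2.1 + 7.0 + 2516.26 = 2521.2 ft.

2521 ft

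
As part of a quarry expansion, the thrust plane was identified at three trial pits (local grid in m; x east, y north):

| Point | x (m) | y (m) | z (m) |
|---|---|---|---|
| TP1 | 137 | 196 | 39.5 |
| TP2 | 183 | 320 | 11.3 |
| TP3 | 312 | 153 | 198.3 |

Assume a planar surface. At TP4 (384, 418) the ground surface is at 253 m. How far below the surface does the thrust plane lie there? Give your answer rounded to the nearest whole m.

135 m

Let the plane be z = a·x + b·y + c.
TP2−TP1: 46a + 124b = −28.2;  TP3−TP1: 175a − 43b = 158.8.
Solving gives a = 0.78041, b = −0.51693.
Then c = 39.5 − a·137 − b·196 = 33.90.
At (384, 418): z_contact = 299.7 − 216.1 + 33.90 = 117.5 m.
Depth below ground = 253 − 117.5 = 135 m.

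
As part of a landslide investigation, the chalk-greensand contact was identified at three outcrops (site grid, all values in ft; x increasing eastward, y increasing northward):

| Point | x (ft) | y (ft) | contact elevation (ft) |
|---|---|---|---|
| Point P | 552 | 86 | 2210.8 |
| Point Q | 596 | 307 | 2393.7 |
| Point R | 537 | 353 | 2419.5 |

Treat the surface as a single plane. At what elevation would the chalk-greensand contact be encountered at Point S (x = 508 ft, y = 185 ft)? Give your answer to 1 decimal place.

Let the plane be z = a·x + b·y + c.
Point Q−Point P: 44a + 221b = 182.9;  Point R−Point P: −15a + 267b = 208.7.
Solving gives a = 0.18002, b = 0.79176.
Then c = 2210.8 − a·552 − b·86 = 2043.34.
At (508, 185): z = 91.4 + 146.5 + 2043.34 = 2281.3 ft.

2281.3 ft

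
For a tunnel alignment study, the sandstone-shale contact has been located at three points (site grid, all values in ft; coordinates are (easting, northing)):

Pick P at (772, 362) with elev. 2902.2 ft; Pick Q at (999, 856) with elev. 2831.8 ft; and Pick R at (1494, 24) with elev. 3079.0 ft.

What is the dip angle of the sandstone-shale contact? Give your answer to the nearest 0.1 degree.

14.4°

Two edge vectors: Pick P→Pick Q = (227, 494, -70.4), Pick P→Pick R = (722, -338, 176.8).
Normal n = (Pick P→Pick Q) × (Pick P→Pick R) = (63544, -90962.4, -433394).
So ∂z/∂E = −n_x/n_z = 0.14662 and ∂z/∂N = −n_y/n_z = −0.20988.
Gradient magnitude |∇z| = √(a² + b²) = √(0.02150 + 0.04405) = 0.25602.
True dip = arctan(0.25602) = 14.4°, dipping toward NW (azimuth ≈ 325°).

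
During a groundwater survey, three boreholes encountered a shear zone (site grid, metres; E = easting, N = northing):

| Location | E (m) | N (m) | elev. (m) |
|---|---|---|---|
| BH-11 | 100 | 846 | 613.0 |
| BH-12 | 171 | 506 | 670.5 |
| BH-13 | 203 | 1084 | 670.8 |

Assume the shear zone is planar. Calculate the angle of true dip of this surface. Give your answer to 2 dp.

Two edge vectors: BH-11→BH-12 = (71, -340, 57.5), BH-11→BH-13 = (103, 238, 57.8).
Normal n = (BH-11→BH-12) × (BH-11→BH-13) = (-33337, 1818.7, 51918).
So ∂z/∂E = −n_x/n_z = 0.64211 and ∂z/∂N = −n_y/n_z = −0.03503.
Gradient magnitude |∇z| = √(a² + b²) = √(0.41230 + 0.00123) = 0.64306.
True dip = arctan(0.64306) = 32.74°, dipping toward W (azimuth ≈ 273°).

32.74°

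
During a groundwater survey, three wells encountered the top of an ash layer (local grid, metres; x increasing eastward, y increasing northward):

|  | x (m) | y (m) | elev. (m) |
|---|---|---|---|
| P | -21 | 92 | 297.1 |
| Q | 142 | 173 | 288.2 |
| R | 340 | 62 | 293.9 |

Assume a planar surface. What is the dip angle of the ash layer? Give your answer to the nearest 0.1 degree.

4.6°

Let the plane be z = a·x + b·y + c.
Q−P: 163a + 81b = −8.9;  R−P: 361a − 30b = −3.2.
Solving gives a = −0.01542, b = −0.07885.
Gradient magnitude |∇z| = √(a² + b²) = √(0.00024 + 0.00622) = 0.08035.
True dip = arctan(0.08035) = 4.6°, dipping toward N (azimuth ≈ 011°).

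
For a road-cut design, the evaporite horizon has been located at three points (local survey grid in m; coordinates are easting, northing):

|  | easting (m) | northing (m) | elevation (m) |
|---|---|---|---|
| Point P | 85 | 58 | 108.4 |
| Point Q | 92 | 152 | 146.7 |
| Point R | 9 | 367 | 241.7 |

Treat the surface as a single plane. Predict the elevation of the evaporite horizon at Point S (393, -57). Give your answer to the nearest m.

Two edge vectors: Point P→Point Q = (7, 94, 38.3), Point P→Point R = (-76, 309, 133.3).
Normal n = (Point P→Point Q) × (Point P→Point R) = (695.5, -3843.9, 9307).
So ∂z/∂easting = −n_x/n_z = −0.07473 and ∂z/∂northing = −n_y/n_z = 0.41301.
Intercept c from Point P: 108.4 + 6.35 − 23.95 = 90.80.
At (393, -57): z = −29.4 − 23.5 + 90.80 = 37.9 m.

38 m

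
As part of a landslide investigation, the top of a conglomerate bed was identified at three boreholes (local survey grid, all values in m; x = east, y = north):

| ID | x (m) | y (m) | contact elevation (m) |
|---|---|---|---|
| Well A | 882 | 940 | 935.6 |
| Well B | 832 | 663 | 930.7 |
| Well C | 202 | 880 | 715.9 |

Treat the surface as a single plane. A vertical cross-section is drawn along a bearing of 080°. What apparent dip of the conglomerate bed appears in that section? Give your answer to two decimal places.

Let the plane be z = a·x + b·y + c.
Well B−Well A: −50a − 277b = −4.9;  Well C−Well A: −680a − 60b = −219.7.
Solving gives a = 0.32673, b = −0.04129.
Unit vector along 080° is (sin 80°, cos 80°) = (0.9848, 0.1736).
Slope in that direction = a·(0.9848) + b·(0.1736) = 0.31460.
Apparent dip = arctan|0.31460| = 17.46° (true dip is 18.2°, so apparent ≤ true as expected).

17.46°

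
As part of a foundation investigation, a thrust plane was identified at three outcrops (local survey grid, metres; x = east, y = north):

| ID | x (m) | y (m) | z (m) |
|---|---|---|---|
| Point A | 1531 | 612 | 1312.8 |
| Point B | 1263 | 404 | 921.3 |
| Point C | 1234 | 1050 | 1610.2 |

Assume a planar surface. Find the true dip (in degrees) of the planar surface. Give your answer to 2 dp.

51.42°

Let the plane be z = a·x + b·y + c.
Point B−Point A: −268a − 208b = −391.5;  Point C−Point A: −297a + 438b = 297.4.
Solving gives a = 0.61184, b = 1.09388.
Gradient magnitude |∇z| = √(a² + b²) = √(0.37435 + 1.19656) = 1.25336.
True dip = arctan(1.25336) = 51.42°, dipping toward SSW (azimuth ≈ 209°).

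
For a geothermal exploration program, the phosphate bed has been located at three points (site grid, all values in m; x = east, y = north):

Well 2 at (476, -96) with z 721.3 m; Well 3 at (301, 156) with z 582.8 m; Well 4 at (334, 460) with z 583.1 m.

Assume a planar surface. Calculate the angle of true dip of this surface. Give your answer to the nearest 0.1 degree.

34.6°

Two edge vectors: Well 2→Well 3 = (-175, 252, -138.5), Well 2→Well 4 = (-142, 556, -138.2).
Normal n = (Well 2→Well 3) × (Well 2→Well 4) = (42179.6, -4518, -61516).
So ∂z/∂x = −n_x/n_z = 0.68567 and ∂z/∂y = −n_y/n_z = −0.07344.
Gradient magnitude |∇z| = √(a² + b²) = √(0.47014 + 0.00539) = 0.68959.
True dip = arctan(0.68959) = 34.6°, dipping toward W (azimuth ≈ 276°).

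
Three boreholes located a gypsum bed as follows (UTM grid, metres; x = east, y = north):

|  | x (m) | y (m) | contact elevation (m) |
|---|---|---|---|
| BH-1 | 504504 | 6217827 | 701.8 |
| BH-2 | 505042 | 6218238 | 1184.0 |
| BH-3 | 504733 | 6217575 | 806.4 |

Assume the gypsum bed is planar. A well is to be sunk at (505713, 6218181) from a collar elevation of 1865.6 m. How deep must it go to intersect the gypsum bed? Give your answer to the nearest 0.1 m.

214.5 m

Let the plane be z = a·x + b·y + c.
BH-2−BH-1: 538a + 411b = 482.2;  BH-3−BH-1: 229a − 252b = 104.6.
Solving gives a = 0.716188859, b = 0.235743051.
Then c = 701.8 − a·504504 − b·6217827 = −1826427.85.
At (505713, 6218181): z_contact = 362186.02 + 1465892.96 − 1826427.85 = 1651.13 m.
Depth below ground = 1865.6 − 1651.13 = 214.5 m.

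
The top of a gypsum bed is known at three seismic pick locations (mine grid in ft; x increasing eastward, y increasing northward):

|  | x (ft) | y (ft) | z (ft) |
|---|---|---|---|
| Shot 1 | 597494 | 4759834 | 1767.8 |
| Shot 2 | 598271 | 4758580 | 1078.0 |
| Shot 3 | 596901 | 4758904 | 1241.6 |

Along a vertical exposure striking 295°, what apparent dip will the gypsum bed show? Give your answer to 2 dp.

12.65°

Two edge vectors: Shot 1→Shot 2 = (777, -1254, -689.8), Shot 1→Shot 3 = (-593, -930, -526.2).
Normal n = (Shot 1→Shot 2) × (Shot 1→Shot 3) = (18340.8, 817908.8, -1466232).
So ∂z/∂x = −n_x/n_z = 0.01251 and ∂z/∂y = −n_y/n_z = 0.55783.
Unit vector along 295° is (sin 295°, cos 295°) = (-0.9063, 0.4226).
Slope in that direction = a·(-0.9063) + b·(0.4226) = 0.22441.
Apparent dip = arctan|0.22441| = 12.65° (true dip is 29.2°, so apparent ≤ true as expected).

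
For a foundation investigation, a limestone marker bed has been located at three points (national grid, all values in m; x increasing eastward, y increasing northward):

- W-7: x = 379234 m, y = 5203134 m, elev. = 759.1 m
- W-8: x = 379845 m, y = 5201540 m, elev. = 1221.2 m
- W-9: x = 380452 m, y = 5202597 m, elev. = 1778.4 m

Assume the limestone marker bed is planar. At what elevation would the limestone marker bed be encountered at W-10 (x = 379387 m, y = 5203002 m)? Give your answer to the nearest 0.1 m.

Let the plane be z = a·x + b·y + c.
W-8−W-7: 611a − 1594b = 462.1;  W-9−W-7: 1218a − 537b = 1019.3.
Solving gives a = 0.853247365, b = 0.037160690.
Then c = 759.1 − a·379234 − b·5203134 = −516173.36.
At (379387, 5203002): z = 323711.0 + 193347.1 − 516173.36 = 884.7 m.

884.7 m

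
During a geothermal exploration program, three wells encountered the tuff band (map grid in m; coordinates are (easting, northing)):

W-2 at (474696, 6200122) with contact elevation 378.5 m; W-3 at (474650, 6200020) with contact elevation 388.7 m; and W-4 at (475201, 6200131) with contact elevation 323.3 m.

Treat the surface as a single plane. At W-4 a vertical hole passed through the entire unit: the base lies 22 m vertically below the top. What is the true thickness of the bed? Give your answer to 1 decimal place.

21.8 m

Let the plane be z = a·E + b·N + c.
W-3−W-2: −46a − 102b = 10.2;  W-4−W-2: 505a + 9b = −55.2.
Solving gives a = −0.10840, b = −0.05112.
|∇z| = √(a²+b²) = 0.11984, so dip δ = arctan(0.11984) = 6.83°.
True thickness = vertical thickness × cos δ = 22 × cos 6.83° = 21.8 m.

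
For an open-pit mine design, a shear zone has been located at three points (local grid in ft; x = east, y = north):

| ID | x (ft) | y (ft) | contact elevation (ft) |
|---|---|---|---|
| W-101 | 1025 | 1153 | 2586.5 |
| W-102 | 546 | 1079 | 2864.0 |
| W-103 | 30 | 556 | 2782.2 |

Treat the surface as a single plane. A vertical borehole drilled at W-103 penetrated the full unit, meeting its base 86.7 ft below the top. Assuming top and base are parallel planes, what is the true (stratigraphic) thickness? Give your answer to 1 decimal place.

Two edge vectors: W-101→W-102 = (-479, -74, 277.5), W-101→W-103 = (-995, -597, 195.7).
Normal n = (W-101→W-102) × (W-101→W-103) = (151185.7, -182372.2, 212333).
So ∂z/∂x = −n_x/n_z = −0.71202 and ∂z/∂y = −n_y/n_z = 0.85890.
|∇z| = √(a²+b²) = 1.11565, so dip δ = arctan(1.11565) = 48.13°.
True thickness = vertical thickness × cos δ = 86.7 × cos 48.13° = 57.9 ft.

57.9 ft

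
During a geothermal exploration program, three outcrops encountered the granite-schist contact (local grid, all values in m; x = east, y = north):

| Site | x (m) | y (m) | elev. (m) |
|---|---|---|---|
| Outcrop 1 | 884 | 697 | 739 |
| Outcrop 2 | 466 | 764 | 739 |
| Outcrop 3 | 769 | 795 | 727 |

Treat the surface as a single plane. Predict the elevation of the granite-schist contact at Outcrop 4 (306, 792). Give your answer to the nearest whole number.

Two edge vectors: Outcrop 1→Outcrop 2 = (-418, 67, 0), Outcrop 1→Outcrop 3 = (-115, 98, -12).
Normal n = (Outcrop 1→Outcrop 2) × (Outcrop 1→Outcrop 3) = (-804, -5016, -33259).
So ∂z/∂x = −n_x/n_z = −0.02417 and ∂z/∂y = −n_y/n_z = −0.15082.
Intercept c from Outcrop 1: 739 + 21.37 + 105.12 = 865.49.
At (306, 792): z = −7.4 − 119.4 + 865.49 = 738.6 m.

739 m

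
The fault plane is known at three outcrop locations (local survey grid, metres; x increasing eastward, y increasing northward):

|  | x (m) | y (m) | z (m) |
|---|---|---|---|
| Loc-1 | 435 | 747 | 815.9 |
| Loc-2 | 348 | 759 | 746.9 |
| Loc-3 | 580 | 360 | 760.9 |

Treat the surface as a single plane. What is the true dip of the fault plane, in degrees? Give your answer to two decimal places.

44.25°

Two edge vectors: Loc-1→Loc-2 = (-87, 12, -69), Loc-1→Loc-3 = (145, -387, -55).
Normal n = (Loc-1→Loc-2) × (Loc-1→Loc-3) = (-27363, -14790, 31929).
So ∂z/∂x = −n_x/n_z = 0.85700 and ∂z/∂y = −n_y/n_z = 0.46322.
Gradient magnitude |∇z| = √(a² + b²) = √(0.73444 + 0.21457) = 0.97417.
True dip = arctan(0.97417) = 44.25°, dipping toward WSW (azimuth ≈ 242°).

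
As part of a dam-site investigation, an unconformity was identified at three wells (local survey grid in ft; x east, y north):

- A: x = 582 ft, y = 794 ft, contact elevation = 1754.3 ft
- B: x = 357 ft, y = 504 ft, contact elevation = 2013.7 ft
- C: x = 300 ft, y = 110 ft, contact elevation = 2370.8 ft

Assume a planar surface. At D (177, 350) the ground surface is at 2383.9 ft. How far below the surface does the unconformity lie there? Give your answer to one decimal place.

233.6 ft

Let the plane be z = a·x + b·y + c.
B−A: −225a − 290b = 259.4;  C−A: −282a − 684b = 616.5.
Solving gives a = 0.01879, b = −0.90906.
Then c = 1754.3 − a·582 − b·794 = 2465.16.
At (177, 350): z_contact = 3.33 − 318.17 + 2465.16 = 2150.31 ft.
Depth below ground = 2383.9 − 2150.31 = 233.6 ft.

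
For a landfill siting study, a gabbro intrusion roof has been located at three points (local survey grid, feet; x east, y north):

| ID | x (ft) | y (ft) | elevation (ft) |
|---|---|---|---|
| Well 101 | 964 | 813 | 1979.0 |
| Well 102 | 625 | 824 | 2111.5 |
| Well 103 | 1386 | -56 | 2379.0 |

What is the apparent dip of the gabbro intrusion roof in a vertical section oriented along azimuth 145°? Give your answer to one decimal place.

Let the plane be z = a·x + b·y + c.
Well 102−Well 101: −339a + 11b = 132.5;  Well 103−Well 101: 422a − 869b = 400.
Solving gives a = −0.41229, b = −0.66051.
Unit vector along 145° is (sin 145°, cos 145°) = (0.5736, -0.8192).
Slope in that direction = a·(0.5736) + b·(-0.8192) = 0.30458.
Apparent dip = arctan|0.30458| = 16.9° (true dip is 37.9°, so apparent ≤ true as expected).

16.9°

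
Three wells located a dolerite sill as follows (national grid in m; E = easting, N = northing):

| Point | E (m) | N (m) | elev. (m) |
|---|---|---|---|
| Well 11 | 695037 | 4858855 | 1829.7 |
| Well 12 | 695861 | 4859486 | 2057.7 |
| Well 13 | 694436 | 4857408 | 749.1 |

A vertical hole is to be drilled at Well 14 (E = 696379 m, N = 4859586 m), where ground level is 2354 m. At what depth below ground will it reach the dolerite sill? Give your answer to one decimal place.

Let the plane be z = a·E + b·N + c.
Well 12−Well 11: 824a + 631b = 228;  Well 13−Well 11: −601a − 1447b = −1080.6.
Solving gives a = −0.432842084, b = 0.926563989.
Then c = 1829.7 − a·695037 − b·4858855 = −4199369.11.
At (696379, 4859586): z_contact = −301422.14 + 4502717.39 − 4199369.11 = 1926.14 m.
Depth below ground = 2354 − 1926.14 = 427.9 m.

427.9 m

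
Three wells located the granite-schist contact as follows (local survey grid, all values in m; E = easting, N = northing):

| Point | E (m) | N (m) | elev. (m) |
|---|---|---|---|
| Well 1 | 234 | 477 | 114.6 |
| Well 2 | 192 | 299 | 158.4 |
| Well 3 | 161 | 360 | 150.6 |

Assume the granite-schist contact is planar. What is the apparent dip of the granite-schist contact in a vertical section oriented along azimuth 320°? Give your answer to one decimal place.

3.3°

Let the plane be z = a·E + b·N + c.
Well 2−Well 1: −42a − 178b = 43.8;  Well 3−Well 1: −73a − 117b = 36.
Solving gives a = −0.15884, b = −0.20859.
Unit vector along 320° is (sin 320°, cos 320°) = (-0.6428, 0.7660).
Slope in that direction = a·(-0.6428) + b·(0.7660) = −0.05769.
Apparent dip = arctan|0.05769| = 3.3° (true dip is 14.7°, so apparent ≤ true as expected).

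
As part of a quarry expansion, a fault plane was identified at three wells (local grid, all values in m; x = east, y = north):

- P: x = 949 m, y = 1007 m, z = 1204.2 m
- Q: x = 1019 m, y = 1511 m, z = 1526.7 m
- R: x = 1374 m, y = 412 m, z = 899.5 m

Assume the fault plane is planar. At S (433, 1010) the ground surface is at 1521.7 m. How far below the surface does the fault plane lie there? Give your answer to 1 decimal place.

392.9 m

Let the plane be z = a·x + b·y + c.
Q−P: 70a + 504b = 322.5;  R−P: 425a − 595b = −304.7.
Solving gives a = 0.149770, b = 0.619080.
Then c = 1204.2 − a·949 − b·1007 = 438.66.
At (433, 1010): z_contact = 64.85 + 625.27 + 438.66 = 1128.78 m.
Depth below ground = 1521.7 − 1128.78 = 392.9 m.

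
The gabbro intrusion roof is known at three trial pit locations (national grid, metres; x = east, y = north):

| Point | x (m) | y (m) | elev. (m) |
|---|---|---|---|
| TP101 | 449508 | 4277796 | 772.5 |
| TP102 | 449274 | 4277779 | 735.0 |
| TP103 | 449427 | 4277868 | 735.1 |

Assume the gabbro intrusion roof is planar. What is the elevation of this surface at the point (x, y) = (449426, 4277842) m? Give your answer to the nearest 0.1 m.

743.1 m

Two edge vectors: TP101→TP102 = (-234, -17, -37.5), TP101→TP103 = (-81, 72, -37.4).
Normal n = (TP101→TP102) × (TP101→TP103) = (3335.8, -5714.1, -18225).
So ∂z/∂x = −n_x/n_z = 0.183034294 and ∂z/∂y = −n_y/n_z = −0.313530864.
Intercept c from TP101: 772.5 − 82275.38 + 1341221.08 = 1259718.20.
At (449426, 4277842): z = 82260.4 − 1341235.5 + 1259718.20 = 743.1 m.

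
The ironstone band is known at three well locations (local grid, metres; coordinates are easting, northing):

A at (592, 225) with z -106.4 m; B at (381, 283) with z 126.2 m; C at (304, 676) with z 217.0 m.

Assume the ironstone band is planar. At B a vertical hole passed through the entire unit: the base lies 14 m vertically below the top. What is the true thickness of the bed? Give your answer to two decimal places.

9.43 m

Let the plane be z = a·easting + b·northing + c.
B−A: −211a + 58b = 232.6;  C−A: −288a + 451b = 323.4.
Solving gives a = −1.09800, b = 0.01591.
|∇z| = √(a²+b²) = 1.09811, so dip δ = arctan(1.09811) = 47.68°.
True thickness = vertical thickness × cos δ = 14 × cos 47.68° = 9.43 m.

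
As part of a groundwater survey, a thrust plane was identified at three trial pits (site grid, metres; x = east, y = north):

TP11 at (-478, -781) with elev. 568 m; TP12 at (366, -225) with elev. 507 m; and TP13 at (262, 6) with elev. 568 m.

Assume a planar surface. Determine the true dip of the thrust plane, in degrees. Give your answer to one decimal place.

14.6°

Let the plane be z = a·x + b·y + c.
TP12−TP11: 844a + 556b = −61;  TP13−TP11: 740a + 787b = 0.
Solving gives a = −0.18991, b = 0.17857.
Gradient magnitude |∇z| = √(a² + b²) = √(0.03607 + 0.03189) = 0.26068.
True dip = arctan(0.26068) = 14.6°, dipping toward SE (azimuth ≈ 133°).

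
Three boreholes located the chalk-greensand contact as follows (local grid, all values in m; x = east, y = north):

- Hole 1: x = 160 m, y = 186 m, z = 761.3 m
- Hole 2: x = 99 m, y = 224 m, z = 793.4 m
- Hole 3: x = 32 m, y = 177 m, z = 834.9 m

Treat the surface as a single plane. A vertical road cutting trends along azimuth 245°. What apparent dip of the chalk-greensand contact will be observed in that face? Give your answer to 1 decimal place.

28.7°

Let the plane be z = a·x + b·y + c.
Hole 2−Hole 1: −61a + 38b = 32.1;  Hole 3−Hole 1: −128a − 9b = 73.6.
Solving gives a = −0.57005, b = −0.07035.
Unit vector along 245° is (sin 245°, cos 245°) = (-0.9063, -0.4226).
Slope in that direction = a·(-0.9063) + b·(-0.4226) = 0.54637.
Apparent dip = arctan|0.54637| = 28.7° (true dip is 29.9°, so apparent ≤ true as expected).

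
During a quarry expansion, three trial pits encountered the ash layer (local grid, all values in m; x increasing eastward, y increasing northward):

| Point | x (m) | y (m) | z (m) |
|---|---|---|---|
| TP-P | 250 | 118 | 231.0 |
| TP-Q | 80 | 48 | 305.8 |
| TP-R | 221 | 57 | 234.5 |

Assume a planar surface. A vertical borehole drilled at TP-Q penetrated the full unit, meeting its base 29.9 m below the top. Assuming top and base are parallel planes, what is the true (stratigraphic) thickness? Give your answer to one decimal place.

Two edge vectors: TP-P→TP-Q = (-170, -70, 74.8), TP-P→TP-R = (-29, -61, 3.5).
Normal n = (TP-P→TP-Q) × (TP-P→TP-R) = (4317.8, -1574.2, 8340).
So ∂z/∂x = −n_x/n_z = −0.51772 and ∂z/∂y = −n_y/n_z = 0.18875.
|∇z| = √(a²+b²) = 0.55106, so dip δ = arctan(0.55106) = 28.86°.
True thickness = vertical thickness × cos δ = 29.9 × cos 28.86° = 26.2 m.

26.2 m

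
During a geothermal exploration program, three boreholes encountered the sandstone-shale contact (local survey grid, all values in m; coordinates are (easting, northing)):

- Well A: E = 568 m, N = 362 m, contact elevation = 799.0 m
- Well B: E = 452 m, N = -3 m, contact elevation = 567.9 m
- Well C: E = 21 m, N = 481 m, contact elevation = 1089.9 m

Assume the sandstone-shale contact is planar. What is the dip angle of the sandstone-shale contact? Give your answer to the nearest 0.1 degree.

39.9°

Let the plane be z = a·E + b·N + c.
Well B−Well A: −116a − 365b = −231.1;  Well C−Well A: −547a + 119b = 290.9.
Solving gives a = −0.36858, b = 0.75029.
Gradient magnitude |∇z| = √(a² + b²) = √(0.13585 + 0.56293) = 0.83594.
True dip = arctan(0.83594) = 39.9°, dipping toward SSE (azimuth ≈ 154°).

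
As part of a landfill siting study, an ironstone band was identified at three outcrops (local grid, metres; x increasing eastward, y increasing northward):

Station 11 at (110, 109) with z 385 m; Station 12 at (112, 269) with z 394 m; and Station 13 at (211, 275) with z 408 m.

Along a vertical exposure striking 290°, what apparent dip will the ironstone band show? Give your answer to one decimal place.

Two edge vectors: Station 11→Station 12 = (2, 160, 9), Station 11→Station 13 = (101, 166, 23).
Normal n = (Station 11→Station 12) × (Station 11→Station 13) = (2186, 863, -15828).
So ∂z/∂x = −n_x/n_z = 0.13811 and ∂z/∂y = −n_y/n_z = 0.05452.
Unit vector along 290° is (sin 290°, cos 290°) = (-0.9397, 0.3420).
Slope in that direction = a·(-0.9397) + b·(0.3420) = −0.11113.
Apparent dip = arctan|0.11113| = 6.3° (true dip is 8.4°, so apparent ≤ true as expected).

6.3°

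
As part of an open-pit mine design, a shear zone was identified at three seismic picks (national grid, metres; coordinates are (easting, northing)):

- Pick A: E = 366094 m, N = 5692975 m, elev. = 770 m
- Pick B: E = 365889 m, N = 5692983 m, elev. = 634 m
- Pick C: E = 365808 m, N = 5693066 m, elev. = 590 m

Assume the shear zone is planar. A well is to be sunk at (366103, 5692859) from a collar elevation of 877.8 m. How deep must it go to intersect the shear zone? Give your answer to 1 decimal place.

Let the plane be z = a·E + b·N + c.
Pick B−Pick A: −205a + 8b = −136;  Pick C−Pick A: −286a + 91b = −180.
Solving gives a = 0.668173764, b = 0.121952710.
Then c = 770 − a·366094 − b·5692975 = −938118.13.
At (366103, 5692859): z_contact = 244620.42 + 694259.58 − 938118.13 = 761.87 m.
Depth below ground = 877.8 − 761.87 = 115.9 m.

115.9 m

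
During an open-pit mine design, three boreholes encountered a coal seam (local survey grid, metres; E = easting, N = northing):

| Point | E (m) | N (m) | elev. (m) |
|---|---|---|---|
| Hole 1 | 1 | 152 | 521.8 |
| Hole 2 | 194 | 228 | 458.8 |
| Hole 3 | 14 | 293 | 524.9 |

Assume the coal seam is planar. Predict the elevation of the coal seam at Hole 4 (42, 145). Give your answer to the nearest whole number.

Let the plane be z = a·E + b·N + c.
Hole 2−Hole 1: 193a + 76b = −63;  Hole 3−Hole 1: 13a + 141b = 3.1.
Solving gives a = −0.34771, b = 0.05404.
Then c = 521.8 − a·1 − b·152 = 513.93.
At (42, 145): z = −14.6 + 7.8 + 513.93 = 507.2 m.

507 m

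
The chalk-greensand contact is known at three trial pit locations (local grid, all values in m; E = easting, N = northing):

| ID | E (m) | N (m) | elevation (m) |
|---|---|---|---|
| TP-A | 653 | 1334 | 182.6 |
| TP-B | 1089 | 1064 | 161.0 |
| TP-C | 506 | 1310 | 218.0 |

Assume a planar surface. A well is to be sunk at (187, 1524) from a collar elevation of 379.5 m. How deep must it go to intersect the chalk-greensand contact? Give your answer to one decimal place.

Two edge vectors: TP-A→TP-B = (436, -270, -21.6), TP-A→TP-C = (-147, -24, 35.4).
Normal n = (TP-A→TP-B) × (TP-A→TP-C) = (-10076.4, -12259.2, -50154).
So ∂z/∂E = −n_x/n_z = −0.200909 and ∂z/∂N = −n_y/n_z = −0.244431.
Intercept c from TP-A: 182.6 + 131.19 + 326.07 = 639.86.
At (187, 1524): z_contact = −37.57 − 372.51 + 639.86 = 229.78 m.
Depth below ground = 379.5 − 229.78 = 149.7 m.

149.7 m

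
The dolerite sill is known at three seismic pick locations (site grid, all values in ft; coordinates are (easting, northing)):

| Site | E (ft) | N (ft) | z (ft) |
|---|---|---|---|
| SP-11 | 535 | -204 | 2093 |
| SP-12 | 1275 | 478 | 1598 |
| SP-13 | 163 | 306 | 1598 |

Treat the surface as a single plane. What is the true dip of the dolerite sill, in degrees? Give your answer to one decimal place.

Let the plane be z = a·E + b·N + c.
SP-12−SP-11: 740a + 682b = −495;  SP-13−SP-11: −372a + 510b = −495.
Solving gives a = 0.13491, b = −0.87219.
Gradient magnitude |∇z| = √(a² + b²) = √(0.01820 + 0.76071) = 0.88256.
True dip = arctan(0.88256) = 41.4°, dipping toward N (azimuth ≈ 351°).

41.4°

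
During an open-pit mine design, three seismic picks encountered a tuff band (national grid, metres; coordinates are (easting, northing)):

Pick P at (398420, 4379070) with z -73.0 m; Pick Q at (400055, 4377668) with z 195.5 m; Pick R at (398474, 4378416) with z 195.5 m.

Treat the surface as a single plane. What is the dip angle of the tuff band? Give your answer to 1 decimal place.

Two edge vectors: Pick P→Pick Q = (1635, -1402, 268.5), Pick P→Pick R = (54, -654, 268.5).
Normal n = (Pick P→Pick Q) × (Pick P→Pick R) = (-200838, -424498.5, -993582).
So ∂z/∂E = −n_x/n_z = −0.20214 and ∂z/∂N = −n_y/n_z = −0.42724.
Gradient magnitude |∇z| = √(a² + b²) = √(0.04086 + 0.18253) = 0.47264.
True dip = arctan(0.47264) = 25.3°, dipping toward NNE (azimuth ≈ 025°).

25.3°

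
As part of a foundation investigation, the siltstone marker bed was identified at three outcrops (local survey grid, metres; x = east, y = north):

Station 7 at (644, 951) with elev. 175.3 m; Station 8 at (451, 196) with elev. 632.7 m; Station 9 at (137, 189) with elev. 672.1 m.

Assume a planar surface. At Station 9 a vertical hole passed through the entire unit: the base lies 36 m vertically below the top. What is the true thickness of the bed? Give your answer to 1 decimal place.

Let the plane be z = a·x + b·y + c.
Station 8−Station 7: −193a − 755b = 457.4;  Station 9−Station 7: −507a − 762b = 496.8.
Solving gives a = −0.11261, b = −0.57704.
|∇z| = √(a²+b²) = 0.58793, so dip δ = arctan(0.58793) = 30.45°.
True thickness = vertical thickness × cos δ = 36 × cos 30.45° = 31.0 m.

31.0 m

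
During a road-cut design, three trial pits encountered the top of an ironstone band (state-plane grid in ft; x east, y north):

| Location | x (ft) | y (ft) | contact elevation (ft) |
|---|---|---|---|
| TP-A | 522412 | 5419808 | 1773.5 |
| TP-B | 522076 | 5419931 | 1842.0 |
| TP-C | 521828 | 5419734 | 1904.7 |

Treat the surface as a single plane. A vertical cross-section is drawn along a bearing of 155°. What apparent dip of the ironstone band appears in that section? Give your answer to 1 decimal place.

Two edge vectors: TP-A→TP-B = (-336, 123, 68.5), TP-A→TP-C = (-584, -74, 131.2).
Normal n = (TP-A→TP-B) × (TP-A→TP-C) = (21206.6, 4079.2, 96696).
So ∂z/∂x = −n_x/n_z = −0.21931 and ∂z/∂y = −n_y/n_z = −0.04219.
Unit vector along 155° is (sin 155°, cos 155°) = (0.4226, -0.9063).
Slope in that direction = a·(0.4226) + b·(-0.9063) = −0.05445.
Apparent dip = arctan|0.05445| = 3.1° (true dip is 12.6°, so apparent ≤ true as expected).

3.1°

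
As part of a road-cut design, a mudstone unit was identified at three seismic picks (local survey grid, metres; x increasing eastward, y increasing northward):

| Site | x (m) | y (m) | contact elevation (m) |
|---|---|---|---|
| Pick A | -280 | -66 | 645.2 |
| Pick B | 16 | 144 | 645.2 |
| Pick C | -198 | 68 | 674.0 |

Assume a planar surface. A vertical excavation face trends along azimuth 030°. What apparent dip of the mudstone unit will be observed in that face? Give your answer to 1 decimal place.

11.0°

Two edge vectors: Pick A→Pick B = (296, 210, 0), Pick A→Pick C = (82, 134, 28.8).
Normal n = (Pick A→Pick B) × (Pick A→Pick C) = (6048, -8524.8, 22444).
So ∂z/∂x = −n_x/n_z = −0.26947 and ∂z/∂y = −n_y/n_z = 0.37983.
Unit vector along 030° is (sin 30°, cos 30°) = (0.5000, 0.8660).
Slope in that direction = a·(0.5000) + b·(0.8660) = 0.19420.
Apparent dip = arctan|0.19420| = 11.0° (true dip is 25.0°, so apparent ≤ true as expected).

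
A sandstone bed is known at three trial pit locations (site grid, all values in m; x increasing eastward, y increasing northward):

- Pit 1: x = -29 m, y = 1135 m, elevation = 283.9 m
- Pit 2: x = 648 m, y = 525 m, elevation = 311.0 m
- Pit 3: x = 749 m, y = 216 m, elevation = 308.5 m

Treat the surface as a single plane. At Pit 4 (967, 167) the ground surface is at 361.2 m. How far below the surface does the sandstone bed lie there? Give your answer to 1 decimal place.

39.5 m

Two edge vectors: Pit 1→Pit 2 = (677, -610, 27.1), Pit 1→Pit 3 = (778, -919, 24.6).
Normal n = (Pit 1→Pit 2) × (Pit 1→Pit 3) = (9898.9, 4429.6, -147583).
So ∂z/∂x = −n_x/n_z = 0.067073 and ∂z/∂y = −n_y/n_z = 0.030014.
Intercept c from Pit 1: 283.9 + 1.95 − 34.07 = 251.78.
At (967, 167): z_contact = 64.86 + 5.01 + 251.78 = 321.65 m.
Depth below ground = 361.2 − 321.65 = 39.5 m.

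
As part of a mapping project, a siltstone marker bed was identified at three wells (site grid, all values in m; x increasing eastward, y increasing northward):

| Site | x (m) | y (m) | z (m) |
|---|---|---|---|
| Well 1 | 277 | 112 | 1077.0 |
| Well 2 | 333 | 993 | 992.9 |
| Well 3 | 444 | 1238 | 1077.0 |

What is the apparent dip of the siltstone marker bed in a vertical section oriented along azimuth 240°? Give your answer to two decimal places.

41.73°

Let the plane be z = a·x + b·y + c.
Well 2−Well 1: 56a + 881b = −84.1;  Well 3−Well 1: 167a + 1126b = 0.
Solving gives a = 1.12639, b = −0.16706.
Unit vector along 240° is (sin 240°, cos 240°) = (-0.8660, -0.5000).
Slope in that direction = a·(-0.8660) + b·(-0.5000) = −0.89195.
Apparent dip = arctan|0.89195| = 41.73° (true dip is 48.7°, so apparent ≤ true as expected).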